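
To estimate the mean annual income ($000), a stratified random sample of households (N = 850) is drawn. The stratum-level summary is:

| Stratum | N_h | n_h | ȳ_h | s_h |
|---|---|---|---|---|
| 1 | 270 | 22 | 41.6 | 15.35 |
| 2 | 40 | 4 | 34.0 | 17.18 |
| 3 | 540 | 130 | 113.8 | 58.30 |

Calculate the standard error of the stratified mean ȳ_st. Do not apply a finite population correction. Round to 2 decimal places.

SE(ȳ_st) ≈ 3.43

V̂(ȳ_st) = Σ W_h² s_h²/n_h, with W_h = N_h/N and N = 850:
  stratum 1: (270/850)²·15.35²/22 = 1.08065
  stratum 2: (40/850)²·17.18²/4 = 0.163406
  stratum 3: (540/850)²·58.30²/130 = 10.5522
V̂(ȳ_st) = 11.7963
SE(ȳ_st) = √11.7963 = 3.43457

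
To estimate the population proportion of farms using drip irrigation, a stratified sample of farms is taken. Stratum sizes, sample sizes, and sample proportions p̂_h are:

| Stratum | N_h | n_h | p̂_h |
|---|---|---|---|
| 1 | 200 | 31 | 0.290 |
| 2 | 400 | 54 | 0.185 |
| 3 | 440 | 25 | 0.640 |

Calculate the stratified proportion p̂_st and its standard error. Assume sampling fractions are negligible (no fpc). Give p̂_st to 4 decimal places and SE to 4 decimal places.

p̂_st ≈ 0.3977, SE ≈ 0.0489

N = 1040; stratum weights W_h = N_h/N.
p̂_st = Σ W_h p̂_h = (200·0.290 + 400·0.185 + 440·0.640)/1040 = 0.39769
V̂(p̂_st) = Σ W_h² p̂_h(1−p̂_h)/(n_h−1):
  stratum 1: (200/1040)²·0.290·0.710/30 = 0.000253821
  stratum 2: (400/1040)²·0.185·0.815/53 = 0.00042083
  stratum 3: (440/1040)²·0.640·0.360/24 = 0.00171834
V̂(p̂_st) = 0.00239299; SE = √V̂ = 0.0489182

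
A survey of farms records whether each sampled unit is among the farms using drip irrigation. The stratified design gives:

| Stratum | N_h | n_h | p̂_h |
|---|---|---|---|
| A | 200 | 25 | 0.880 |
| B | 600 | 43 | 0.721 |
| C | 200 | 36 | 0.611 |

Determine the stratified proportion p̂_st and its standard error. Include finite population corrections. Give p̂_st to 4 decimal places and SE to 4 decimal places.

N = 1000; stratum weights W_h = N_h/N.
p̂_st = Σ W_h p̂_h = (200·0.880 + 600·0.721 + 200·0.611)/1000 = 0.73080
V̂(p̂_st) = Σ W_h² (1 − n_h/N_h) p̂_h(1−p̂_h)/(n_h−1):
  stratum A: (200/1000)²·(1 − 25/200)·0.880·0.120/24 = 0.000154
  stratum B: (600/1000)²·(1 − 43/600)·0.721·0.279/42 = 0.00160065
  stratum C: (200/1000)²·(1 − 36/200)·0.611·0.389/35 = 0.000222739
V̂(p̂_st) = 0.00197739; SE = √V̂ = 0.0444679

p̂_st ≈ 0.7308, SE ≈ 0.0445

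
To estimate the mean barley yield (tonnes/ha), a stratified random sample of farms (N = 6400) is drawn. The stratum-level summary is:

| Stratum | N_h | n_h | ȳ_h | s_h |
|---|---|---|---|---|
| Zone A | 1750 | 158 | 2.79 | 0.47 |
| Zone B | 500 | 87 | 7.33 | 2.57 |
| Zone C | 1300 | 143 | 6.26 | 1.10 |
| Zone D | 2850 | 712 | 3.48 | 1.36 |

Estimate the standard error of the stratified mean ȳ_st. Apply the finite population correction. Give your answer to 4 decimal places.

SE(ȳ_st) ≈ 0.0343

V̂(ȳ_st) = Σ W_h² (1 − n_h/N_h) s_h²/n_h, with W_h = N_h/N and N = 6400:
  stratum Zone A: (1750/6400)²·(1 − 158/1750)·0.47²/158 = 9.50955e-05
  stratum Zone B: (500/6400)²·(1 − 87/500)·2.57²/87 = 0.000382743
  stratum Zone C: (1300/6400)²·(1 − 143/1300)·1.10²/143 = 0.000310718
  stratum Zone D: (2850/6400)²·(1 − 712/2850)·1.36²/712 = 0.000386447
V̂(ȳ_st) = 0.001175
SE(ȳ_st) = √0.001175 = 0.0342783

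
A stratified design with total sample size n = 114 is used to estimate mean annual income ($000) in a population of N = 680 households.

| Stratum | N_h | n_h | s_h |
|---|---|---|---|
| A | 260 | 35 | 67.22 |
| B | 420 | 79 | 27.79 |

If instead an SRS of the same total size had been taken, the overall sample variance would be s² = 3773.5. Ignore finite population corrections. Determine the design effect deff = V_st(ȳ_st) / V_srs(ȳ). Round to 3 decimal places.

deff ≈ 0.683

V̂(ȳ_st) = Σ W_h² s_h²/n_h, with W_h = N_h/N and N = 680:
  stratum A: (260/680)²·67.22²/35 = 18.8737
  stratum B: (420/680)²·27.79²/79 = 3.72933
V_st = 22.6031
V_srs = s²/n = 3773.5/114 = 33.1009
deff = V_st / V_srs = 22.6031/33.1009 = 0.6829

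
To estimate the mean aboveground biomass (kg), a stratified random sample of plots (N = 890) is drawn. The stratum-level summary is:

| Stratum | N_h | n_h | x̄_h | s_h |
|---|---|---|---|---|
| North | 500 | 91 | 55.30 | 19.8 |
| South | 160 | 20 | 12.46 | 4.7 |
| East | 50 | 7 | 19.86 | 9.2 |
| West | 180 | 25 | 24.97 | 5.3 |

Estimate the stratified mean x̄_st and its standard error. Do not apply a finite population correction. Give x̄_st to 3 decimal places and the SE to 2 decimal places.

x̄_st = Σ W_h x̄_h = (500·55.30 + 160·12.46 + 50·19.86 + 180·24.97)/890 = 39.47326
V̂(x̄_st) = Σ W_h² s_h²/n_h, with W_h = N_h/N and N = 890:
  stratum North: (500/890)²·19.8²/91 = 1.35972
  stratum South: (160/890)²·4.7²/20 = 0.0356965
  stratum East: (50/890)²·9.2²/7 = 0.0381626
  stratum West: (180/890)²·5.3²/25 = 0.0459597
V̂(x̄_st) = 1.47954
SE(x̄_st) = √1.47954 = 1.21636

x̄_st ≈ 39.473, SE ≈ 1.22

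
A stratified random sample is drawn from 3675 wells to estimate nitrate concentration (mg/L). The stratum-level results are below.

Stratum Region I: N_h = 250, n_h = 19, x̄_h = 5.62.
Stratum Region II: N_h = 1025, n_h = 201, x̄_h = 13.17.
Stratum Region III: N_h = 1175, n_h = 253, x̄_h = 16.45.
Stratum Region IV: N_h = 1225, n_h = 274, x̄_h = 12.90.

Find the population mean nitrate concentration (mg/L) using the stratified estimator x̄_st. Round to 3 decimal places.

N = Σ N_h = 3675. Stratum weights W_h = N_h/N.
x̄_st = (250·5.62 + 1025·13.17 + 1175·16.45 + 1225·12.90) / 3675 = 13.61510

x̄_st ≈ 13.615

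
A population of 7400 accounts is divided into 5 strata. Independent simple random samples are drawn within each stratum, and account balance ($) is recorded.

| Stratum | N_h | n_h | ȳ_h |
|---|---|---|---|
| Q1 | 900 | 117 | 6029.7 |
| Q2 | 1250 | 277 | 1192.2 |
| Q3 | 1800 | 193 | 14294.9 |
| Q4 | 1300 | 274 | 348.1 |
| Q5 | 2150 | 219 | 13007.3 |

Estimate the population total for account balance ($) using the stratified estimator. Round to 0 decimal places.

τ̂_st = Σ N_h ȳ_h = 900·6029.7 + 1250·1192.2 + 1800·14294.9 + 1300·348.1 + 2150·13007.3 = 61066025

τ̂_st ≈ 61066025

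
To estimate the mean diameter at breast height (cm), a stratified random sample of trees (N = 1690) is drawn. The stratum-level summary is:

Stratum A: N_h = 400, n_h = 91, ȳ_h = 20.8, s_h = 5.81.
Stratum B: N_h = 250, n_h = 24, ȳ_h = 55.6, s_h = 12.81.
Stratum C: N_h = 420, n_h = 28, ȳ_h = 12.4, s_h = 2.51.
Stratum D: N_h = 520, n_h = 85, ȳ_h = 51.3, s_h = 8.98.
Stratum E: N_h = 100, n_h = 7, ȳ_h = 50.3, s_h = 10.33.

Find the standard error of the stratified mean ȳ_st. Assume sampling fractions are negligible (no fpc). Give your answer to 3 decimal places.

SE(ȳ_st) ≈ 0.572

V̂(ȳ_st) = Σ W_h² s_h²/n_h, with W_h = N_h/N and N = 1690:
  stratum A: (400/1690)²·5.81²/91 = 0.0207806
  stratum B: (250/1690)²·12.81²/24 = 0.149621
  stratum C: (420/1690)²·2.51²/28 = 0.0138968
  stratum D: (520/1690)²·8.98²/85 = 0.0898188
  stratum E: (100/1690)²·10.33²/7 = 0.0533739
V̂(ȳ_st) = 0.327491
SE(ȳ_st) = √0.327491 = 0.572269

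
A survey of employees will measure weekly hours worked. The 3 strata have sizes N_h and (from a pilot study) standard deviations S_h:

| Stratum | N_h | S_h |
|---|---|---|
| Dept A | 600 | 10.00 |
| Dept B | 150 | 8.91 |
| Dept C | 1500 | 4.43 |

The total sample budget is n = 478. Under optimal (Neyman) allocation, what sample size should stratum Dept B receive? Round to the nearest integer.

46

Neyman allocation: n_h = n · N_h S_h / Σ N_i S_i, with n = 478.
  stratum Dept A: N_h·S_h = 600·10.00 = 6000.00
  stratum Dept B: N_h·S_h = 150·8.91 = 1336.50
  stratum Dept C: N_h·S_h = 1500·4.43 = 6645.00
Σ N_h S_h = 13981.50
n for stratum Dept B = 478·1336.50/13981.50 = 45.692 → 46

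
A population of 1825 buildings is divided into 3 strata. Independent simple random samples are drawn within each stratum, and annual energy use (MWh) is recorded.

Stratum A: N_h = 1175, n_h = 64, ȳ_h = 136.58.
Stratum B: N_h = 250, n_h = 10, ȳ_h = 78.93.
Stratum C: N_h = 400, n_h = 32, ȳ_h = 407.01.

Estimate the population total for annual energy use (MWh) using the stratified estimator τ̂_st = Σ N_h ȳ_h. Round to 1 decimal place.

τ̂_st ≈ 343018.0

τ̂_st = Σ N_h ȳ_h = 1175·136.58 + 250·78.93 + 400·407.01 = 343018.0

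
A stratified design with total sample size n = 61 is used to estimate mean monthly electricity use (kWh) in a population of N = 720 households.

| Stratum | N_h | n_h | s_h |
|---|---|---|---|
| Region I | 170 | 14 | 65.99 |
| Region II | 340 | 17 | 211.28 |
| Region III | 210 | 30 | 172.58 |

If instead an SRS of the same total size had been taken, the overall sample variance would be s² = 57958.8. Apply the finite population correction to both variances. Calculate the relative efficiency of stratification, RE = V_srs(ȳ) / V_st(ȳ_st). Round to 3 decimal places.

RE ≈ 1.349

V̂(ȳ_st) = Σ W_h² (1 − n_h/N_h) s_h²/n_h, with W_h = N_h/N and N = 720:
  stratum Region I: (170/720)²·(1 − 14/170)·65.99²/14 = 15.9124
  stratum Region II: (340/720)²·(1 − 17/340)·211.28²/17 = 556.268
  stratum Region III: (210/720)²·(1 − 30/210)·172.58²/30 = 72.3913
V_st = 644.572
V_srs = (1 − 61/720)·57958.8/61 = 869.646
Relative efficiency = V_srs / V_st = 869.646/644.572 = 1.3492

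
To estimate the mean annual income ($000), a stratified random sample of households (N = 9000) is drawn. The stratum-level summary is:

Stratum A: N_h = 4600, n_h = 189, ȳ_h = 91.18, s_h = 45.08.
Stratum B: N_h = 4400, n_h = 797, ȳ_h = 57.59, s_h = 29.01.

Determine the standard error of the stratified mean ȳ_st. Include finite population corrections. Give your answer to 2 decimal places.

V̂(ȳ_st) = Σ W_h² (1 − n_h/N_h) s_h²/n_h, with W_h = N_h/N and N = 9000:
  stratum A: (4600/9000)²·(1 − 189/4600)·45.08²/189 = 2.69349
  stratum B: (4400/9000)²·(1 − 797/4400)·29.01²/797 = 0.206666
V̂(ȳ_st) = 2.90016
SE(ȳ_st) = √2.90016 = 1.70299

SE(ȳ_st) ≈ 1.70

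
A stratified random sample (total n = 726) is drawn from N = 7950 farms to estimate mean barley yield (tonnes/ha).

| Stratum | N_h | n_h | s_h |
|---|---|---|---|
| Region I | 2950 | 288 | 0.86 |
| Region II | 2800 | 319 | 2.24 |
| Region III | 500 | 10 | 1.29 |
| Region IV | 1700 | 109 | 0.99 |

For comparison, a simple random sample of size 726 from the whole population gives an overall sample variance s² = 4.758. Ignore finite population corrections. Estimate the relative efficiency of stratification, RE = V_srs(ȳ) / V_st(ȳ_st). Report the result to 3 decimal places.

RE ≈ 1.942

V̂(ȳ_st) = Σ W_h² s_h²/n_h, with W_h = N_h/N and N = 7950:
  stratum Region I: (2950/7950)²·0.86²/288 = 0.000353602
  stratum Region II: (2800/7950)²·2.24²/319 = 0.00195113
  stratum Region III: (500/7950)²·1.29²/10 = 0.000658241
  stratum Region IV: (1700/7950)²·0.99²/109 = 0.000411157
V_st = 0.00337413
V_srs = s²/n = 4.758/726 = 0.00655372
Relative efficiency = V_srs / V_st = 0.00655372/0.00337413 = 1.9423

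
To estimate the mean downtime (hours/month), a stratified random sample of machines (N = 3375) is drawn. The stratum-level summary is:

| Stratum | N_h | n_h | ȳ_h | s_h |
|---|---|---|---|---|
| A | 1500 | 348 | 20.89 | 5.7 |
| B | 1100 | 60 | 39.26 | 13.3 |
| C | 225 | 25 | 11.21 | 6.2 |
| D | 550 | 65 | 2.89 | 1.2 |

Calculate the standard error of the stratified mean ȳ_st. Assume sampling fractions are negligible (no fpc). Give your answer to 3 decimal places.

SE(ȳ_st) ≈ 0.582

V̂(ȳ_st) = Σ W_h² s_h²/n_h, with W_h = N_h/N and N = 3375:
  stratum A: (1500/3375)²·5.7²/348 = 0.0184419
  stratum B: (1100/3375)²·13.3²/60 = 0.313177
  stratum C: (225/3375)²·6.2²/25 = 0.00683378
  stratum D: (550/3375)²·1.2²/65 = 0.000588338
V̂(ȳ_st) = 0.339041
SE(ȳ_st) = √0.339041 = 0.582272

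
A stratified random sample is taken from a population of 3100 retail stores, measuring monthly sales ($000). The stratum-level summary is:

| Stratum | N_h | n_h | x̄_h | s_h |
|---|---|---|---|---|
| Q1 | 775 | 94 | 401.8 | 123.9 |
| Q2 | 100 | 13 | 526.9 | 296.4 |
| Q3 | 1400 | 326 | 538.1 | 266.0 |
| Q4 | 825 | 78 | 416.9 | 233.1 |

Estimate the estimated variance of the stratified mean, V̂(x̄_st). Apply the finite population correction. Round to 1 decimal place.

V̂(x̄_st) = Σ W_h² (1 − n_h/N_h) s_h²/n_h, with W_h = N_h/N and N = 3100:
  stratum Q1: (775/3100)²·(1 − 94/775)·123.9²/94 = 8.96892
  stratum Q2: (100/3100)²·(1 − 13/100)·296.4²/13 = 6.11799
  stratum Q3: (1400/3100)²·(1 − 326/1400)·266.0²/326 = 33.959
  stratum Q4: (825/3100)²·(1 − 78/825)·233.1²/78 = 44.6726
V̂(x̄_st) = 93.7185

V̂(x̄_st) ≈ 93.7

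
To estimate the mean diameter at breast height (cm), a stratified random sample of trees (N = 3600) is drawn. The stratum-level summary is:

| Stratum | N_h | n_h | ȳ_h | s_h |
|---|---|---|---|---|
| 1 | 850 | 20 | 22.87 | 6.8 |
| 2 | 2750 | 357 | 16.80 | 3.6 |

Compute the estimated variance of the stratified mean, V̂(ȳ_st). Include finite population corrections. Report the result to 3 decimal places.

V̂(ȳ_st) = Σ W_h² (1 − n_h/N_h) s_h²/n_h, with W_h = N_h/N and N = 3600:
  stratum 1: (850/3600)²·(1 − 20/850)·6.8²/20 = 0.125858
  stratum 2: (2750/3600)²·(1 − 357/2750)·3.6²/357 = 0.0184335
V̂(ȳ_st) = 0.144291

V̂(ȳ_st) ≈ 0.144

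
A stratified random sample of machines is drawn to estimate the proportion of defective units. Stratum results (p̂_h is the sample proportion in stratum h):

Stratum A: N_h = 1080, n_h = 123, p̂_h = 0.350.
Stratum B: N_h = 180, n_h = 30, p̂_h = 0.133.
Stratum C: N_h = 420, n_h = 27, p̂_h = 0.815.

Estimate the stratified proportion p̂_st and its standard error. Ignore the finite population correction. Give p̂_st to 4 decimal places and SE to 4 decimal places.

N = 1680; stratum weights W_h = N_h/N.
p̂_st = Σ W_h p̂_h = (1080·0.350 + 180·0.133 + 420·0.815)/1680 = 0.44300
V̂(p̂_st) = Σ W_h² p̂_h(1−p̂_h)/(n_h−1):
  stratum A: (1080/1680)²·0.350·0.650/122 = 0.000770638
  stratum B: (180/1680)²·0.133·0.867/29 = 4.56456e-05
  stratum C: (420/1680)²·0.815·0.185/26 = 0.00036244
V̂(p̂_st) = 0.00117872; SE = √V̂ = 0.0343325

p̂_st ≈ 0.4430, SE ≈ 0.0343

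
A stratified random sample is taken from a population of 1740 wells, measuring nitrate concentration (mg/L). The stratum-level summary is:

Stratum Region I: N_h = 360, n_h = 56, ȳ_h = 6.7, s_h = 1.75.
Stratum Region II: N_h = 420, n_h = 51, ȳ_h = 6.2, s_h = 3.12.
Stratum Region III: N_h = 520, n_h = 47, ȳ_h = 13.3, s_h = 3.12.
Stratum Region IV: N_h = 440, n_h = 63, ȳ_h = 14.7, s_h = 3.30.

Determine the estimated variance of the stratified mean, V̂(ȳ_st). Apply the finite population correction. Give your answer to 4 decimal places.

V̂(ȳ_st) = Σ W_h² (1 − n_h/N_h) s_h²/n_h, with W_h = N_h/N and N = 1740:
  stratum Region I: (360/1740)²·(1 − 56/360)·1.75²/56 = 0.00197681
  stratum Region II: (420/1740)²·(1 − 51/420)·3.12²/51 = 0.00977049
  stratum Region III: (520/1740)²·(1 − 47/520)·3.12²/47 = 0.0168259
  stratum Region IV: (440/1740)²·(1 − 63/440)·3.30²/63 = 0.00947072
V̂(ȳ_st) = 0.0380439

V̂(ȳ_st) ≈ 0.0380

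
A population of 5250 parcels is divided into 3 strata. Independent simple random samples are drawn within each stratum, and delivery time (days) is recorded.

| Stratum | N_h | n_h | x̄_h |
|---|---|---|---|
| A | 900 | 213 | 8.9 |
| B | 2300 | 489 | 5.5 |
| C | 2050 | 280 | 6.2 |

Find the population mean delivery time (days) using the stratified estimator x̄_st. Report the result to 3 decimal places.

x̄_st ≈ 6.356

N = Σ N_h = 5250. Stratum weights W_h = N_h/N.
x̄_st = (900·8.9 + 2300·5.5 + 2050·6.2) / 5250 = 6.35619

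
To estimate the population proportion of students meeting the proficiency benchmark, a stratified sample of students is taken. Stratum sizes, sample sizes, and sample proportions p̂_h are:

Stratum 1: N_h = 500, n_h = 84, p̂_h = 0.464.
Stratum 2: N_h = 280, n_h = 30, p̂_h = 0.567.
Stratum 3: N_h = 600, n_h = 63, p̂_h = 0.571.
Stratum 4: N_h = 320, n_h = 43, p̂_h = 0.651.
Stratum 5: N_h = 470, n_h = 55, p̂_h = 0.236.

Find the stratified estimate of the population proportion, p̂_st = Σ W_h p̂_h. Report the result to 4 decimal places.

p̂_st ≈ 0.4851

N = 2170; stratum weights W_h = N_h/N.
p̂_st = Σ W_h p̂_h = (500·0.464 + 280·0.567 + 600·0.571 + 320·0.651 + 470·0.236)/2170 = 0.48507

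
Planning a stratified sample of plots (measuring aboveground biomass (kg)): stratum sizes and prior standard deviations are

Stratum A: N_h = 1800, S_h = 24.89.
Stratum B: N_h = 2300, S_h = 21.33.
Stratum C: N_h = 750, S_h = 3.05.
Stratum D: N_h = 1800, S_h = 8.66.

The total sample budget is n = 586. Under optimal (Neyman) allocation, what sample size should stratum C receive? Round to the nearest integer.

Neyman allocation: n_h = n · N_h S_h / Σ N_i S_i, with n = 586.
  stratum A: N_h·S_h = 1800·24.89 = 44802.00
  stratum B: N_h·S_h = 2300·21.33 = 49059.00
  stratum C: N_h·S_h = 750·3.05 = 2287.50
  stratum D: N_h·S_h = 1800·8.66 = 15588.00
Σ N_h S_h = 111736.50
n for stratum C = 586·2287.50/111736.50 = 11.997 → 12

12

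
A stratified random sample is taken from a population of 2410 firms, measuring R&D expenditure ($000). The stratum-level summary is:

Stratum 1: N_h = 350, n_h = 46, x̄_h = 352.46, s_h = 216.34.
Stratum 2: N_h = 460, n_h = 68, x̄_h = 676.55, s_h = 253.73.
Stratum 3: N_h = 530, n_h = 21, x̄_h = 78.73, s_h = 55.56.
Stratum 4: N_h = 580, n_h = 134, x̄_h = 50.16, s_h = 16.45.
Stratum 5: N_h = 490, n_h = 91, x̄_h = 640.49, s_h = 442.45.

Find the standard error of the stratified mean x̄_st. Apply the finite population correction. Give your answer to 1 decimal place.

SE(x̄_st) ≈ 11.3

V̂(x̄_st) = Σ W_h² (1 − n_h/N_h) s_h²/n_h, with W_h = N_h/N and N = 2410:
  stratum 1: (350/2410)²·(1 − 46/350)·216.34²/46 = 18.639
  stratum 2: (460/2410)²·(1 − 68/460)·253.73²/68 = 29.393
  stratum 3: (530/2410)²·(1 − 21/530)·55.56²/21 = 6.82755
  stratum 4: (580/2410)²·(1 − 134/580)·16.45²/134 = 0.0899406
  stratum 5: (490/2410)²·(1 − 91/490)·442.45²/91 = 72.4139
V̂(x̄_st) = 127.363
SE(x̄_st) = √127.363 = 11.2855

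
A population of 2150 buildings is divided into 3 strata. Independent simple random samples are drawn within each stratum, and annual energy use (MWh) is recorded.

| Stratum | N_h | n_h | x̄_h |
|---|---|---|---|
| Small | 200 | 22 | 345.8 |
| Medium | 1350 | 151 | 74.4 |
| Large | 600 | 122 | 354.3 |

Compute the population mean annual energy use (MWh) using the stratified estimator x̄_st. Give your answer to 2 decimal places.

x̄_st ≈ 177.76

N = Σ N_h = 2150. Stratum weights W_h = N_h/N.
x̄_st = (200·345.8 + 1350·74.4 + 600·354.3) / 2150 = 177.7581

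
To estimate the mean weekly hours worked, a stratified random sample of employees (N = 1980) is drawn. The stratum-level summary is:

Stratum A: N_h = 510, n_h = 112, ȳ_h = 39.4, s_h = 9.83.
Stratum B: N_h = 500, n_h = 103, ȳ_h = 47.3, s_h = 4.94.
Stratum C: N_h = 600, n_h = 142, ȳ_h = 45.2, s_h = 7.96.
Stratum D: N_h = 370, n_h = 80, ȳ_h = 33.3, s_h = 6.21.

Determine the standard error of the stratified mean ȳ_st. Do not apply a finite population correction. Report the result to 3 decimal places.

SE(ȳ_st) ≈ 0.361

V̂(ȳ_st) = Σ W_h² s_h²/n_h, with W_h = N_h/N and N = 1980:
  stratum A: (510/1980)²·9.83²/112 = 0.0572399
  stratum B: (500/1980)²·4.94²/103 = 0.0151087
  stratum C: (600/1980)²·7.96²/142 = 0.0409741
  stratum D: (370/1980)²·6.21²/80 = 0.0168332
V̂(ȳ_st) = 0.130156
SE(ȳ_st) = √0.130156 = 0.360771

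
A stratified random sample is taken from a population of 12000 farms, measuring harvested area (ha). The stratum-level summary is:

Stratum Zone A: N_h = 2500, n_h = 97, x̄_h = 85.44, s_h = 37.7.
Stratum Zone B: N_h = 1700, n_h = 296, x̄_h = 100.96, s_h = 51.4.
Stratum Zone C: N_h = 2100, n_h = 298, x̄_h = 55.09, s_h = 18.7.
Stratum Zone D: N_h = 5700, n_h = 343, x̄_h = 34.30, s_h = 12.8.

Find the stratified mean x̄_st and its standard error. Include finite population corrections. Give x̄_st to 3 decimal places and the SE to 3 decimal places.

x̄_st ≈ 58.036, SE ≈ 0.944

x̄_st = Σ W_h x̄_h = (2500·85.44 + 1700·100.96 + 2100·55.09 + 5700·34.30)/12000 = 58.03592
V̂(x̄_st) = Σ W_h² (1 − n_h/N_h) s_h²/n_h, with W_h = N_h/N and N = 12000:
  stratum Zone A: (2500/12000)²·(1 − 97/2500)·37.7²/97 = 0.611283
  stratum Zone B: (1700/12000)²·(1 − 296/1700)·51.4²/296 = 0.147941
  stratum Zone C: (2100/12000)²·(1 − 298/2100)·18.7²/298 = 0.0308375
  stratum Zone D: (5700/12000)²·(1 − 343/5700)·12.8²/343 = 0.101288
V̂(x̄_st) = 0.89135
SE(x̄_st) = √0.89135 = 0.944113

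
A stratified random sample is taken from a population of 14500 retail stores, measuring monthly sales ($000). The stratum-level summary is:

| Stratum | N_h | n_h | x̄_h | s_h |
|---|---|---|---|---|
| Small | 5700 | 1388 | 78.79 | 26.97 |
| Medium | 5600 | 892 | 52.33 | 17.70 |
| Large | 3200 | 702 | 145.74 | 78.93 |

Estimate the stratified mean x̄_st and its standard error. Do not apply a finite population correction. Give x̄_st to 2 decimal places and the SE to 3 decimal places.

x̄_st = Σ W_h x̄_h = (5700·78.79 + 5600·52.33 + 3200·145.74)/14500 = 83.34614
V̂(x̄_st) = Σ W_h² s_h²/n_h, with W_h = N_h/N and N = 14500:
  stratum Small: (5700/14500)²·26.97²/1388 = 0.0809816
  stratum Medium: (5600/14500)²·17.70²/892 = 0.0523868
  stratum Large: (3200/14500)²·78.93²/702 = 0.432226
V̂(x̄_st) = 0.565594
SE(x̄_st) = √0.565594 = 0.75206

x̄_st ≈ 83.35, SE ≈ 0.752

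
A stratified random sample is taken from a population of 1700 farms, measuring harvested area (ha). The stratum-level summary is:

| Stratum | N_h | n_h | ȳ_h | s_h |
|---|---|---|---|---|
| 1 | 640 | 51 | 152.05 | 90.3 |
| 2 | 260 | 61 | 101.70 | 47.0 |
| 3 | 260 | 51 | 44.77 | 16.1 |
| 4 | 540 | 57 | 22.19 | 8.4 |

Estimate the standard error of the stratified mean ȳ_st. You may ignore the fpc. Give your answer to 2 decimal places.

SE(ȳ_st) ≈ 4.87

V̂(ȳ_st) = Σ W_h² s_h²/n_h, with W_h = N_h/N and N = 1700:
  stratum 1: (640/1700)²·90.3²/51 = 22.6604
  stratum 2: (260/1700)²·47.0²/61 = 0.847061
  stratum 3: (260/1700)²·16.1²/51 = 0.118886
  stratum 4: (540/1700)²·8.4²/57 = 0.124903
V̂(ȳ_st) = 23.7512
SE(ȳ_st) = √23.7512 = 4.87352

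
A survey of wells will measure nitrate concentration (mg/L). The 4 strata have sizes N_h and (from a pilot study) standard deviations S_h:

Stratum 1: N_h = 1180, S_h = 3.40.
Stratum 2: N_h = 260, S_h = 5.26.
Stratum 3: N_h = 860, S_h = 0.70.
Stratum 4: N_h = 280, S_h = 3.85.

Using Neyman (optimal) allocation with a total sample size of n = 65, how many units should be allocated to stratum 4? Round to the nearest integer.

Neyman allocation: n_h = n · N_h S_h / Σ N_i S_i, with n = 65.
  stratum 1: N_h·S_h = 1180·3.40 = 4012.00
  stratum 2: N_h·S_h = 260·5.26 = 1367.60
  stratum 3: N_h·S_h = 860·0.70 = 602.00
  stratum 4: N_h·S_h = 280·3.85 = 1078.00
Σ N_h S_h = 7059.60
n for stratum 4 = 65·1078.00/7059.60 = 9.925 → 10

10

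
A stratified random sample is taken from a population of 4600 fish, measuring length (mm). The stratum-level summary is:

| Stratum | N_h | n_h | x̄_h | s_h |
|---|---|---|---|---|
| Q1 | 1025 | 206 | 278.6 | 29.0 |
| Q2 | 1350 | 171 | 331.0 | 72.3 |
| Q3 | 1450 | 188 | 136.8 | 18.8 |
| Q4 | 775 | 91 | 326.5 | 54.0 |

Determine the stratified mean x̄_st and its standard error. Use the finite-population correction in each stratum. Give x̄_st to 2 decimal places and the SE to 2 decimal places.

x̄_st ≈ 257.35, SE ≈ 1.85

x̄_st = Σ W_h x̄_h = (1025·278.6 + 1350·331.0 + 1450·136.8 + 775·326.5)/4600 = 257.35054
V̂(x̄_st) = Σ W_h² (1 − n_h/N_h) s_h²/n_h, with W_h = N_h/N and N = 4600:
  stratum Q1: (1025/4600)²·(1 − 206/1025)·29.0²/206 = 0.161965
  stratum Q2: (1350/4600)²·(1 − 171/1350)·72.3²/171 = 2.29939
  stratum Q3: (1450/4600)²·(1 − 188/1450)·18.8²/188 = 0.162581
  stratum Q4: (775/4600)²·(1 − 91/775)·54.0²/91 = 0.802765
V̂(x̄_st) = 3.4267
SE(x̄_st) = √3.4267 = 1.85113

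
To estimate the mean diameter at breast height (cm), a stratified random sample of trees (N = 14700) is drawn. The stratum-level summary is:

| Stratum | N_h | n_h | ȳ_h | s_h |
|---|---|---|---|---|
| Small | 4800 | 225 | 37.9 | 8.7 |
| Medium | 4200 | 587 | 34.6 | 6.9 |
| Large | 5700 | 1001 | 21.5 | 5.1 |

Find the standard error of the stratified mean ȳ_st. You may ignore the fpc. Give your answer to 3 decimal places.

V̂(ȳ_st) = Σ W_h² s_h²/n_h, with W_h = N_h/N and N = 14700:
  stratum Small: (4800/14700)²·8.7²/225 = 0.0358677
  stratum Medium: (4200/14700)²·6.9²/587 = 0.00662101
  stratum Large: (5700/14700)²·5.1²/1001 = 0.0039068
V̂(ȳ_st) = 0.0463955
SE(ȳ_st) = √0.0463955 = 0.215396

SE(ȳ_st) ≈ 0.215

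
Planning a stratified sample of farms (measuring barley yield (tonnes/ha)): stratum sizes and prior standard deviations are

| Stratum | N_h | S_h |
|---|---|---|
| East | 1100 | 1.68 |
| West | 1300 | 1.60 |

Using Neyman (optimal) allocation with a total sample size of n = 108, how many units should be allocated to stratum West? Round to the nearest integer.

Neyman allocation: n_h = n · N_h S_h / Σ N_i S_i, with n = 108.
  stratum East: N_h·S_h = 1100·1.68 = 1848.00
  stratum West: N_h·S_h = 1300·1.60 = 2080.00
Σ N_h S_h = 3928.00
n for stratum West = 108·2080.00/3928.00 = 57.189 → 57

57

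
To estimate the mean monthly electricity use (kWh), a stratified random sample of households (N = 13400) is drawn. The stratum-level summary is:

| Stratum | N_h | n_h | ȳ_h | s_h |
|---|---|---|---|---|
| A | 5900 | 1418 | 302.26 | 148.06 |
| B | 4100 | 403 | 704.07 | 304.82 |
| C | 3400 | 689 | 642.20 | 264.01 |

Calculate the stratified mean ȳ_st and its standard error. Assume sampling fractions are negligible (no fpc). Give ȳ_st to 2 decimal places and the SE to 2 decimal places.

ȳ_st = Σ W_h ȳ_h = (5900·302.26 + 4100·704.07 + 3400·642.20)/13400 = 511.45530
V̂(ȳ_st) = Σ W_h² s_h²/n_h, with W_h = N_h/N and N = 13400:
  stratum A: (5900/13400)²·148.06²/1418 = 2.99705
  stratum B: (4100/13400)²·304.82²/403 = 21.5844
  stratum C: (3400/13400)²·264.01²/689 = 6.51283
V̂(ȳ_st) = 31.0943
SE(ȳ_st) = √31.0943 = 5.57622

ȳ_st ≈ 511.46, SE ≈ 5.58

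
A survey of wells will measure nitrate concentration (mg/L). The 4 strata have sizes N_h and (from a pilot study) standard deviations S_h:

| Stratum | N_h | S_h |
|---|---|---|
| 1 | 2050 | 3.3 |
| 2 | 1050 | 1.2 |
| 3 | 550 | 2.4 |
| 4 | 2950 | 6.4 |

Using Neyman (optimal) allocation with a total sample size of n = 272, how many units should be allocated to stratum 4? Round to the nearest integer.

182

Neyman allocation: n_h = n · N_h S_h / Σ N_i S_i, with n = 272.
  stratum 1: N_h·S_h = 2050·3.3 = 6765.00
  stratum 2: N_h·S_h = 1050·1.2 = 1260.00
  stratum 3: N_h·S_h = 550·2.4 = 1320.00
  stratum 4: N_h·S_h = 2950·6.4 = 18880.00
Σ N_h S_h = 28225.00
n for stratum 4 = 272·18880.00/28225.00 = 181.944 → 182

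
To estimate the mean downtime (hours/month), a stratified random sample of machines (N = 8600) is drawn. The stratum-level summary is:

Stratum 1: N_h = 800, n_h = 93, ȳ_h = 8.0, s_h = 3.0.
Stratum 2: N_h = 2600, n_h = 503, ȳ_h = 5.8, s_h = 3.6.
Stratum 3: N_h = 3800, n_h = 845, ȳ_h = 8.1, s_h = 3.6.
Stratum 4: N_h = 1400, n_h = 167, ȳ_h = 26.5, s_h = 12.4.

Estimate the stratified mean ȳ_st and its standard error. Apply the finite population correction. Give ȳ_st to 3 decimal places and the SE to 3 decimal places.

ȳ_st ≈ 10.391, SE ≈ 0.163

ȳ_st = Σ W_h ȳ_h = (800·8.0 + 2600·5.8 + 3800·8.1 + 1400·26.5)/8600 = 10.39070
V̂(ȳ_st) = Σ W_h² (1 − n_h/N_h) s_h²/n_h, with W_h = N_h/N and N = 8600:
  stratum 1: (800/8600)²·(1 − 93/800)·3.0²/93 = 0.000740069
  stratum 2: (2600/8600)²·(1 − 503/2600)·3.6²/503 = 0.00189938
  stratum 3: (3800/8600)²·(1 − 845/3800)·3.6²/845 = 0.00232859
  stratum 4: (1400/8600)²·(1 − 167/1400)·12.4²/167 = 0.0214892
V̂(ȳ_st) = 0.0264573
SE(ȳ_st) = √0.0264573 = 0.162657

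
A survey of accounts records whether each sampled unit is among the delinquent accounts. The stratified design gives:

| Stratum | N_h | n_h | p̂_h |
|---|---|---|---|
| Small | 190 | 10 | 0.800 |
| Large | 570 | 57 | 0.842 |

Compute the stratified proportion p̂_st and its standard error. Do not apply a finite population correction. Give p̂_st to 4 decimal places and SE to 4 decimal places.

p̂_st ≈ 0.8315, SE ≈ 0.0495

N = 760; stratum weights W_h = N_h/N.
p̂_st = Σ W_h p̂_h = (190·0.800 + 570·0.842)/760 = 0.83150
V̂(p̂_st) = Σ W_h² p̂_h(1−p̂_h)/(n_h−1):
  stratum Small: (190/760)²·0.800·0.200/9 = 0.00111111
  stratum Large: (570/760)²·0.842·0.158/56 = 0.0013363
V̂(p̂_st) = 0.00244741; SE = √V̂ = 0.0494713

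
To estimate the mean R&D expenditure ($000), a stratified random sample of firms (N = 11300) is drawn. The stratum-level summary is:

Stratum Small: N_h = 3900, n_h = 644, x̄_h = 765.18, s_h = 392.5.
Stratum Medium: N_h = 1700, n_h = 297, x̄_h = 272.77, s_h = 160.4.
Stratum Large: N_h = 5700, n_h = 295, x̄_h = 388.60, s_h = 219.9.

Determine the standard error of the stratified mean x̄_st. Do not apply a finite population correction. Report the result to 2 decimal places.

SE(x̄_st) ≈ 8.49

V̂(x̄_st) = Σ W_h² s_h²/n_h, with W_h = N_h/N and N = 11300:
  stratum Small: (3900/11300)²·392.5²/644 = 28.4948
  stratum Medium: (1700/11300)²·160.4²/297 = 1.96062
  stratum Large: (5700/11300)²·219.9²/295 = 41.7082
V̂(x̄_st) = 72.1636
SE(x̄_st) = √72.1636 = 8.49492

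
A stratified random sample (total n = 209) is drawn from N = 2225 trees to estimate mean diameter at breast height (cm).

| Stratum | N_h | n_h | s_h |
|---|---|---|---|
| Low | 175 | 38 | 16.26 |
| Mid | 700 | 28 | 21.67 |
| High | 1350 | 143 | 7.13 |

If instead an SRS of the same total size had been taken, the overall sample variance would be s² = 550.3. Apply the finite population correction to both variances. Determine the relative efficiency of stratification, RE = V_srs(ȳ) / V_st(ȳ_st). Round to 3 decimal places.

V̂(ȳ_st) = Σ W_h² (1 − n_h/N_h) s_h²/n_h, with W_h = N_h/N and N = 2225:
  stratum Low: (175/2225)²·(1 − 38/175)·16.26²/38 = 0.0336943
  stratum Mid: (700/2225)²·(1 − 28/700)·21.67²/28 = 1.59356
  stratum High: (1350/2225)²·(1 − 143/1350)·7.13²/143 = 0.11701
V_st = 1.74426
V_srs = (1 − 209/2225)·550.3/209 = 2.38569
Relative efficiency = V_srs / V_st = 2.38569/1.74426 = 1.3677

RE ≈ 1.368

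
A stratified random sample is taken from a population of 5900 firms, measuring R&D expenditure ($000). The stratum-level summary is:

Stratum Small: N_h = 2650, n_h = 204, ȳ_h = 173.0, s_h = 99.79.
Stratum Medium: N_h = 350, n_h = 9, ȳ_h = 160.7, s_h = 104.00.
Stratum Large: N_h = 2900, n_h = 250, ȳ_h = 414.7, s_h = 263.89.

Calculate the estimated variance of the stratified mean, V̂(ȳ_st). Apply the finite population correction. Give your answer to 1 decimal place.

V̂(ȳ_st) = Σ W_h² (1 − n_h/N_h) s_h²/n_h, with W_h = N_h/N and N = 5900:
  stratum Small: (2650/5900)²·(1 − 204/2650)·99.79²/204 = 9.08955
  stratum Medium: (350/5900)²·(1 − 9/350)·104.00²/9 = 4.12043
  stratum Large: (2900/5900)²·(1 − 250/2900)·263.89²/250 = 61.4958
V̂(ȳ_st) = 74.7058

V̂(ȳ_st) ≈ 74.7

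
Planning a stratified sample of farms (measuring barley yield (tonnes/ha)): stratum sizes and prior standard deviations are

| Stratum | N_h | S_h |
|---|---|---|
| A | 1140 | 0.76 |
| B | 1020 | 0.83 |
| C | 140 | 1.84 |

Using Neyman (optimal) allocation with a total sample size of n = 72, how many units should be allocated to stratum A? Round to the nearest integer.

Neyman allocation: n_h = n · N_h S_h / Σ N_i S_i, with n = 72.
  stratum A: N_h·S_h = 1140·0.76 = 866.40
  stratum B: N_h·S_h = 1020·0.83 = 846.60
  stratum C: N_h·S_h = 140·1.84 = 257.60
Σ N_h S_h = 1970.60
n for stratum A = 72·866.40/1970.60 = 31.656 → 32

32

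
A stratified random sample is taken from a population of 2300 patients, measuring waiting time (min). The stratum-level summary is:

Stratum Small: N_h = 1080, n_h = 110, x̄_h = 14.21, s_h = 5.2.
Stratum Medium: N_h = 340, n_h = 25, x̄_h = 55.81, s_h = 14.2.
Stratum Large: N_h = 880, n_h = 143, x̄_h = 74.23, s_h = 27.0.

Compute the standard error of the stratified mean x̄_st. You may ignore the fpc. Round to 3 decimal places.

V̂(x̄_st) = Σ W_h² s_h²/n_h, with W_h = N_h/N and N = 2300:
  stratum Small: (1080/2300)²·5.2²/110 = 0.0542008
  stratum Medium: (340/2300)²·14.2²/25 = 0.176254
  stratum Large: (880/2300)²·27.0²/143 = 0.746279
V̂(x̄_st) = 0.976734
SE(x̄_st) = √0.976734 = 0.988298

SE(x̄_st) ≈ 0.988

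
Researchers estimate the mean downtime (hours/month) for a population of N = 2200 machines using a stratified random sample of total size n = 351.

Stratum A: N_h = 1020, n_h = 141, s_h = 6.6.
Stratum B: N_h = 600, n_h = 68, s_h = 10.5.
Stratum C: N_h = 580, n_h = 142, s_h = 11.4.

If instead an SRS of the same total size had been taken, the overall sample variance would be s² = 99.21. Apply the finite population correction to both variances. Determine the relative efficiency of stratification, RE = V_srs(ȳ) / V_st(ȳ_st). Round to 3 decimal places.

RE ≈ 1.120

V̂(ȳ_st) = Σ W_h² (1 − n_h/N_h) s_h²/n_h, with W_h = N_h/N and N = 2200:
  stratum A: (1020/2200)²·(1 − 141/1020)·6.6²/141 = 0.0572285
  stratum B: (600/2200)²·(1 − 68/600)·10.5²/68 = 0.106927
  stratum C: (580/2200)²·(1 − 142/580)·11.4²/142 = 0.0480372
V_st = 0.212193
V_srs = (1 − 351/2200)·99.21/351 = 0.237554
Relative efficiency = V_srs / V_st = 0.237554/0.212193 = 1.1195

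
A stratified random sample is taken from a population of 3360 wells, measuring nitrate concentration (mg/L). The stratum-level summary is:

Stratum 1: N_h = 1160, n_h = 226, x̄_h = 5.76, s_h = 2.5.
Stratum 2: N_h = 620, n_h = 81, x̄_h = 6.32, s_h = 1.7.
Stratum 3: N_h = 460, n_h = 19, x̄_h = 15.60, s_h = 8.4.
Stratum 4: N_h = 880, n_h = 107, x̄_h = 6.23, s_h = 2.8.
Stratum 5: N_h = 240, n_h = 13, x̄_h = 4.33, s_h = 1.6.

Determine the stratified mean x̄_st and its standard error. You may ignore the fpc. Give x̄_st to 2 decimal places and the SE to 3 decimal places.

x̄_st ≈ 7.23, SE ≈ 0.283

x̄_st = Σ W_h x̄_h = (1160·5.76 + 620·6.32 + 460·15.60 + 880·6.23 + 240·4.33)/3360 = 7.23143
V̂(x̄_st) = Σ W_h² s_h²/n_h, with W_h = N_h/N and N = 3360:
  stratum 1: (1160/3360)²·2.5²/226 = 0.00329617
  stratum 2: (620/3360)²·1.7²/81 = 0.00121484
  stratum 3: (460/3360)²·8.4²/19 = 0.0696053
  stratum 4: (880/3360)²·2.8²/107 = 0.00502596
  stratum 5: (240/3360)²·1.6²/13 = 0.00100471
V̂(x̄_st) = 0.0801469
SE(x̄_st) = √0.0801469 = 0.283102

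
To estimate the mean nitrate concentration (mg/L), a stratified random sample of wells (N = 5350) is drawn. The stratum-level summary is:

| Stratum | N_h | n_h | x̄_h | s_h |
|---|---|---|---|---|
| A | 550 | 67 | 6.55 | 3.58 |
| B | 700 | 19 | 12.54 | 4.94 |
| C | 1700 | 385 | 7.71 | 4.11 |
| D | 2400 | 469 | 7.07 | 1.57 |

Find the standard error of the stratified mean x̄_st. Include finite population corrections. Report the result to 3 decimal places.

SE(x̄_st) ≈ 0.166

V̂(x̄_st) = Σ W_h² (1 − n_h/N_h) s_h²/n_h, with W_h = N_h/N and N = 5350:
  stratum A: (550/5350)²·(1 − 67/550)·3.58²/67 = 0.00177539
  stratum B: (700/5350)²·(1 − 19/700)·4.94²/19 = 0.0213913
  stratum C: (1700/5350)²·(1 − 385/1700)·4.11²/385 = 0.00342681
  stratum D: (2400/5350)²·(1 − 469/2400)·1.57²/469 = 0.000850966
V̂(x̄_st) = 0.0274445
SE(x̄_st) = √0.0274445 = 0.165664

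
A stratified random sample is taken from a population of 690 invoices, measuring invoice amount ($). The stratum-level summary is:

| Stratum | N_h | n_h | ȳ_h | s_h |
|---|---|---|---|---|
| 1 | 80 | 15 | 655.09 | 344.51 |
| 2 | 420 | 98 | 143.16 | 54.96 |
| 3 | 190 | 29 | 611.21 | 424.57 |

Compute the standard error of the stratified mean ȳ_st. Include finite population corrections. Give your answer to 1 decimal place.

SE(ȳ_st) ≈ 22.2

V̂(ȳ_st) = Σ W_h² (1 − n_h/N_h) s_h²/n_h, with W_h = N_h/N and N = 690:
  stratum 1: (80/690)²·(1 − 15/80)·344.51²/15 = 86.4207
  stratum 2: (420/690)²·(1 − 98/420)·54.96²/98 = 8.75537
  stratum 3: (190/690)²·(1 − 29/190)·424.57²/29 = 399.376
V̂(ȳ_st) = 494.552
SE(ȳ_st) = √494.552 = 22.2385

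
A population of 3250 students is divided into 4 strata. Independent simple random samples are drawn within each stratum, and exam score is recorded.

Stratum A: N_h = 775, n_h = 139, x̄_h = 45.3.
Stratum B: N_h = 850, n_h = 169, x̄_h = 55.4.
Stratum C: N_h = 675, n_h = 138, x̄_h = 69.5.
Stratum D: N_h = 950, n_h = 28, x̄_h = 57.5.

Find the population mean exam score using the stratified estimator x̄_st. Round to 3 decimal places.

x̄_st ≈ 56.534

N = Σ N_h = 3250. Stratum weights W_h = N_h/N.
x̄_st = (775·45.3 + 850·55.4 + 675·69.5 + 950·57.5) / 3250 = 56.53385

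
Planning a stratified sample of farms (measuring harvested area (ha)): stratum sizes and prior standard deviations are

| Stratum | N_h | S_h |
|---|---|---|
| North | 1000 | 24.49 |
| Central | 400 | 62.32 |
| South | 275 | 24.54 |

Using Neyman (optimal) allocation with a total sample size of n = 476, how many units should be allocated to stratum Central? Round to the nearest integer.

211

Neyman allocation: n_h = n · N_h S_h / Σ N_i S_i, with n = 476.
  stratum North: N_h·S_h = 1000·24.49 = 24490.00
  stratum Central: N_h·S_h = 400·62.32 = 24928.00
  stratum South: N_h·S_h = 275·24.54 = 6748.50
Σ N_h S_h = 56166.50
n for stratum Central = 476·24928.00/56166.50 = 211.260 → 211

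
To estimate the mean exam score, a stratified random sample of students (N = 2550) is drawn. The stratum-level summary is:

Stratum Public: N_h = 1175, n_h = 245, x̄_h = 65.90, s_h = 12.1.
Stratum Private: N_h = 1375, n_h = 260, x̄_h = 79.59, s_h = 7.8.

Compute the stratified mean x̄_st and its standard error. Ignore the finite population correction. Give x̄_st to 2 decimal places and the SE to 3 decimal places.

x̄_st ≈ 73.28, SE ≈ 0.441

x̄_st = Σ W_h x̄_h = (1175·65.90 + 1375·79.59)/2550 = 73.28186
V̂(x̄_st) = Σ W_h² s_h²/n_h, with W_h = N_h/N and N = 2550:
  stratum Public: (1175/2550)²·12.1²/245 = 0.126882
  stratum Private: (1375/2550)²·7.8²/260 = 0.0680363
V̂(x̄_st) = 0.194918
SE(x̄_st) = √0.194918 = 0.441496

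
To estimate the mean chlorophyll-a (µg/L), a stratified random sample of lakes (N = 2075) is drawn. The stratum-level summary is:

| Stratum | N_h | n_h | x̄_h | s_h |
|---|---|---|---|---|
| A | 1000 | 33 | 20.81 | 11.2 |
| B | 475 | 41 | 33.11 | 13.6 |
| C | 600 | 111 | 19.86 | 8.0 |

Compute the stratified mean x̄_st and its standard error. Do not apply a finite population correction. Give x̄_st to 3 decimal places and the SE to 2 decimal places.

x̄_st ≈ 23.351, SE ≈ 1.08

x̄_st = Σ W_h x̄_h = (1000·20.81 + 475·33.11 + 600·19.86)/2075 = 23.35096
V̂(x̄_st) = Σ W_h² s_h²/n_h, with W_h = N_h/N and N = 2075:
  stratum A: (1000/2075)²·11.2²/33 = 0.882848
  stratum B: (475/2075)²·13.6²/41 = 0.236399
  stratum C: (600/2075)²·8.0²/111 = 0.0482085
V̂(x̄_st) = 1.16746
SE(x̄_st) = √1.16746 = 1.08049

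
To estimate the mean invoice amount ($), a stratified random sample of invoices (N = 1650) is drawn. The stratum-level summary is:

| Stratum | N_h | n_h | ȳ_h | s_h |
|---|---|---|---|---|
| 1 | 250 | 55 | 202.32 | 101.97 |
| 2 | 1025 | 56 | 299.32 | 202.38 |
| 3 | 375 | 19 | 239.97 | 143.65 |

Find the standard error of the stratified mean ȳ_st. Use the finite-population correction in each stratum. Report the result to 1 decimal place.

V̂(ȳ_st) = Σ W_h² (1 − n_h/N_h) s_h²/n_h, with W_h = N_h/N and N = 1650:
  stratum 1: (250/1650)²·(1 − 55/250)·101.97²/55 = 3.38524
  stratum 2: (1025/1650)²·(1 − 56/1025)·202.38²/56 = 266.825
  stratum 3: (375/1650)²·(1 − 19/375)·143.65²/19 = 53.2563
V̂(ȳ_st) = 323.467
SE(ȳ_st) = √323.467 = 17.9852

SE(ȳ_st) ≈ 18.0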